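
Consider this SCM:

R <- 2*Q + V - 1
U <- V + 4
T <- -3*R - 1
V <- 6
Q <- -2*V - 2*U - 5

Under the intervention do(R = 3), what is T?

Intervening sets R = 3 and removes its equation (R <- 2*Q + V - 1).
T = -3*R - 1  [with R=3]  = -10

-10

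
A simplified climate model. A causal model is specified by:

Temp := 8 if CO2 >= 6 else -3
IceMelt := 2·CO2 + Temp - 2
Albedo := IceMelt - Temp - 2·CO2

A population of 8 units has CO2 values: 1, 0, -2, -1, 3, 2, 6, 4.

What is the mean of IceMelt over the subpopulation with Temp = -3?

-3

E[IceMelt|Temp=-3] averages over only the 7 units with Temp=-3 (CO2 = 1, 0, -2, -1, 3, 2, 4): IceMelt = -3, -5, -9, -7, 1, -1, 3, mean -3.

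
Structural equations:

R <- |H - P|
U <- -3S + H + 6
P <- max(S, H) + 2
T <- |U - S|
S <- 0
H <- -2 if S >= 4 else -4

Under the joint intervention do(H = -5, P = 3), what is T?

1

Setting H = -5, P = 3 by intervention discards those variables' equations.
U = -3S + H + 6  [with S=0, H=-5]  = 1
T = |U - S|  [with U=1, S=0]  = 1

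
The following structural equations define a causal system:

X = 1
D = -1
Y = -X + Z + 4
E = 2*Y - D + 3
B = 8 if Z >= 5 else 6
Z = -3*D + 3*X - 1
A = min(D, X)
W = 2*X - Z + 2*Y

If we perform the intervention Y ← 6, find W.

Under do(Y=6), the mechanism Y = -X + Z + 4 is discarded; Y is fixed at 6.
Z = -3*D + 3*X - 1  [with D=-1, X=1]  = 5
W = 2*X - Z + 2*Y  [with X=1, Z=5, Y=6]  = 9

9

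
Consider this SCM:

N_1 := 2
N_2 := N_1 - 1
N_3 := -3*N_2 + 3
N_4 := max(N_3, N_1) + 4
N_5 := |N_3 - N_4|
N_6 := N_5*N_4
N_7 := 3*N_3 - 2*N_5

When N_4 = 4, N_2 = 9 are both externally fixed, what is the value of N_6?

112

The joint intervention fixes N_4 = 4, N_2 = 9, removing each variable's own equation.
N_3 = -3*N_2 + 3  [with N_2=9]  = -24
N_5 = |N_3 - N_4|  [with N_3=-24, N_4=4]  = 28
N_6 = N_5*N_4  [with N_5=28, N_4=4]  = 112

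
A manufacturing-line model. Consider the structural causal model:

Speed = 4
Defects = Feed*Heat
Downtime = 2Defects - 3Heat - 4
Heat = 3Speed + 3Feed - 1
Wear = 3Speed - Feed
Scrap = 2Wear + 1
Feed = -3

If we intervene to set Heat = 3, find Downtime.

-31

The intervention breaks the incoming arrows to Heat: Heat = 3Speed + 3Feed - 1 no longer applies, and Heat = 3.
Defects = Feed*Heat  [with Feed=-3, Heat=3]  = -9
Downtime = 2Defects - 3Heat - 4  [with Defects=-9, Heat=3]  = -31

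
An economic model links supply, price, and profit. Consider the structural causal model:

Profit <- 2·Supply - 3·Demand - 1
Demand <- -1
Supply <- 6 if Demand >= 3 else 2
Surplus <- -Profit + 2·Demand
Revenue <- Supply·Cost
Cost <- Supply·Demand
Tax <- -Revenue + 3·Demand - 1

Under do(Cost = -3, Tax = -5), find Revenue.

The joint intervention fixes Cost = -3, Tax = -5, removing each variable's own equation.
Supply = 6 if Demand >= 3 else 2  [with Demand=-1]  = 2
Revenue = Supply·Cost  [with Supply=2, Cost=-3]  = -6

-6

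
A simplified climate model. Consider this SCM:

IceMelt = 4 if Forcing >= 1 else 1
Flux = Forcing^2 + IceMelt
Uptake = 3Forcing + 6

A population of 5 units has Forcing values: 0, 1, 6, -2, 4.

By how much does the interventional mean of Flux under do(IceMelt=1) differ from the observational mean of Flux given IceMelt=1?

The intervention sets IceMelt=1 in all 5 units regardless of Forcing. Recomputing Flux per unit gives 1, 2, 37, 5, 17; average 12.4.
Observing IceMelt=1 restricts to units where IceMelt's equation naturally yields 1: Forcing ∈ {0, -2}. In that subpopulation Flux = 1, 5, mean 3.
Difference = 12.4 − 3 = 9.4.

9.4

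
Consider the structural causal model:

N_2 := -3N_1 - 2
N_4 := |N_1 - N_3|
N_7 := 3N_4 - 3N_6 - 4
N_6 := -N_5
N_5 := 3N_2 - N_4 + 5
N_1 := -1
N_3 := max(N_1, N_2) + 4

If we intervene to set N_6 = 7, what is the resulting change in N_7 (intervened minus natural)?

Intervening sets N_6 = 7 and removes its equation (N_6 := -N_5).
N_2 = -3N_1 - 2  [with N_1=-1]  = 1
N_3 = max(N_1, N_2) + 4  [with N_1=-1, N_2=1]  = 5
N_4 = |N_1 - N_3|  [with N_1=-1, N_3=5]  = 6
N_7 = 3N_4 - 3N_6 - 4  [with N_4=6, N_6=7]  = -7
Without intervention: N_2 = -3N_1 - 2  [with N_1=-1]  = 1; N_3 = max(N_1, N_2) + 4  [with N_1=-1, N_2=1]  = 5; N_4 = |N_1 - N_3|  [with N_1=-1, N_3=5]  = 6; N_5 = 3N_2 - N_4 + 5  [with N_2=1, N_4=6]  = 2; N_6 = -N_5  [with N_5=2]  = -2; N_7 = 3N_4 - 3N_6 - 4  [with N_4=6, N_6=-2]  = 20.
Change = -7 − 20 = -27.

-27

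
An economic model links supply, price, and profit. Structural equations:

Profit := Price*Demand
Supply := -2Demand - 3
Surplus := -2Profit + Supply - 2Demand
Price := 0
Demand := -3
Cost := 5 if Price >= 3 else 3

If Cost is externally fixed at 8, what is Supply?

Under do(Cost=8), the mechanism Cost := 5 if Price >= 3 else 3 is discarded; Cost is fixed at 8.
Since Supply is not a descendant of the intervened variable, it is unaffected.
Supply = -2Demand - 3  [with Demand=-3]  = 3

3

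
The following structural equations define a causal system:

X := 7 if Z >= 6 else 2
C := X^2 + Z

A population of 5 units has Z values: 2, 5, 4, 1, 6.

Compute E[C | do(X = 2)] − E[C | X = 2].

do(X=2) breaks X's dependence on Z. With X=2 fixed, C across the units is 6, 9, 8, 5, 10, mean 7.6.
E[C|X=2] averages over only the 4 units with X=2 (Z = 2, 5, 4, 1): C = 6, 9, 8, 5, mean 7.
Difference = 7.6 − 7 = 0.6.

0.6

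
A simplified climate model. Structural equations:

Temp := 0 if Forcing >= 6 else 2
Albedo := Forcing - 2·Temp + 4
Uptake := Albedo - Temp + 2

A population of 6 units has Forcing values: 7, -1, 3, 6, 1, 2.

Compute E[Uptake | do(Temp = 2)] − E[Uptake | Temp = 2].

1.75

Under do(Temp=2), Temp's equation is replaced by Temp=2 for every unit. Per-unit Uptake: 7, -1, 3, 6, 1, 2. Mean = 3.
Conditioning on Temp=2 selects the 4 unit(s) with Forcing ∈ {-1, 3, 1, 2}. Their Uptake values: -1, 3, 1, 2. Mean = 1.25.
Difference = 3 − 1.25 = 1.75.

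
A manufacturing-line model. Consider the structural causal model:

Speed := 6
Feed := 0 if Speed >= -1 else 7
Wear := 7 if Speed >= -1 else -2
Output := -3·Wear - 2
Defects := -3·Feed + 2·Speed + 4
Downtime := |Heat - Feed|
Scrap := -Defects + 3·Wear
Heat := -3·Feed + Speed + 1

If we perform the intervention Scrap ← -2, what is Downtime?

7

Intervening sets Scrap = -2 and removes its equation (Scrap := -Defects + 3·Wear).
Downtime is not downstream of the intervention, so its value is determined by the original equations.
Feed = 0 if Speed >= -1 else 7  [with Speed=6]  = 0
Heat = -3·Feed + Speed + 1  [with Feed=0, Speed=6]  = 7
Downtime = |Heat - Feed|  [with Heat=7, Feed=0]  = 7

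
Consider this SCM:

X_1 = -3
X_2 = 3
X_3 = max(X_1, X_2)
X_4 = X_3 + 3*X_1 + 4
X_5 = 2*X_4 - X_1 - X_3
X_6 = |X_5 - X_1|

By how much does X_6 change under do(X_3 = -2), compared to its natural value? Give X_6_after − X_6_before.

5

The intervention breaks the incoming arrows to X_3: X_3 = max(X_1, X_2) no longer applies, and X_3 = -2.
X_4 = X_3 + 3*X_1 + 4  [with X_3=-2, X_1=-3]  = -7
X_5 = 2*X_4 - X_1 - X_3  [with X_4=-7, X_1=-3, X_3=-2]  = -9
X_6 = |X_5 - X_1|  [with X_5=-9, X_1=-3]  = 6
Without intervention: X_3 = max(X_1, X_2)  [with X_1=-3, X_2=3]  = 3; X_4 = X_3 + 3*X_1 + 4  [with X_3=3, X_1=-3]  = -2; X_5 = 2*X_4 - X_1 - X_3  [with X_4=-2, X_1=-3, X_3=3]  = -4; X_6 = |X_5 - X_1|  [with X_5=-4, X_1=-3]  = 1.
Change = 6 − 1 = 5.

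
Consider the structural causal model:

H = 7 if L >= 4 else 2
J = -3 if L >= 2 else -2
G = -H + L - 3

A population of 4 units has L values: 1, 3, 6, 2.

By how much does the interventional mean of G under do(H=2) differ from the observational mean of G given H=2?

Under do(H=2), H's equation is replaced by H=2 for every unit. Per-unit G: -4, -2, 1, -3. Mean = -2.
E[G|H=2] averages over only the 3 units with H=2 (L = 1, 3, 2): G = -4, -2, -3, mean -3.
Difference = -2 − (-3) = 1.

1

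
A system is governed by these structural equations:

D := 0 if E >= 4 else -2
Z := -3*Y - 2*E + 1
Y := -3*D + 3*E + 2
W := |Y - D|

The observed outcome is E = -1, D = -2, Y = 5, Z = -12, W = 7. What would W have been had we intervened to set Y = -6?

4

do(Y=-6) replaces the equation Y := -3*D + 3*E + 2 with the constant Y = -6.
D = 0 if E >= 4 else -2  [with E=-1]  = -2
W = |Y - D|  [with Y=-6, D=-2]  = 4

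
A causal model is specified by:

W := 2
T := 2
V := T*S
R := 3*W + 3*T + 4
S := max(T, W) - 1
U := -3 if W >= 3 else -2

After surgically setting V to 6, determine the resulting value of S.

1

Under do(V=6), the mechanism V := T*S is discarded; V is fixed at 6.
Since S is not a descendant of the intervened variable, it is unaffected.
S = max(T, W) - 1  [with T=2, W=2]  = 1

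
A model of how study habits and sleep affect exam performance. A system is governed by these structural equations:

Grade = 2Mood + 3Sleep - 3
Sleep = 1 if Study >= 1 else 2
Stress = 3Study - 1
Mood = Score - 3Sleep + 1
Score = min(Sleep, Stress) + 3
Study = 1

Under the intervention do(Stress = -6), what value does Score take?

The intervention breaks the incoming arrows to Stress: Stress = 3Study - 1 no longer applies, and Stress = -6.
Sleep = 1 if Study >= 1 else 2  [with Study=1]  = 1
Score = min(Sleep, Stress) + 3  [with Sleep=1, Stress=-6]  = -3

-3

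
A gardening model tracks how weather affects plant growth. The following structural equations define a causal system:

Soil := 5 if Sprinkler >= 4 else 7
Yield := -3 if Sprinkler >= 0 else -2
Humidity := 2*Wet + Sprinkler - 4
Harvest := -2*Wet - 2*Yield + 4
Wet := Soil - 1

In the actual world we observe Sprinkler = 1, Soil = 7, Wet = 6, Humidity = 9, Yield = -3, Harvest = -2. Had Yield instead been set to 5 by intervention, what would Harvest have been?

The intervention breaks the incoming arrows to Yield: Yield := -3 if Sprinkler >= 0 else -2 no longer applies, and Yield = 5.
Soil = 5 if Sprinkler >= 4 else 7  [with Sprinkler=1]  = 7
Wet = Soil - 1  [with Soil=7]  = 6
Harvest = -2*Wet - 2*Yield + 4  [with Wet=6, Yield=5]  = -18

-18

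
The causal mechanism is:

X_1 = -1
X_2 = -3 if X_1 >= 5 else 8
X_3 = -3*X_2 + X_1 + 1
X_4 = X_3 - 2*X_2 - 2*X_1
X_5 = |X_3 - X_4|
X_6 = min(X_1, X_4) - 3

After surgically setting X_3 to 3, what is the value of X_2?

Under do(X_3=3), the mechanism X_3 = -3*X_2 + X_1 + 1 is discarded; X_3 is fixed at 3.
Since X_2 is not a descendant of the intervened variable, it is unaffected.
X_2 = -3 if X_1 >= 5 else 8  [with X_1=-1]  = 8

8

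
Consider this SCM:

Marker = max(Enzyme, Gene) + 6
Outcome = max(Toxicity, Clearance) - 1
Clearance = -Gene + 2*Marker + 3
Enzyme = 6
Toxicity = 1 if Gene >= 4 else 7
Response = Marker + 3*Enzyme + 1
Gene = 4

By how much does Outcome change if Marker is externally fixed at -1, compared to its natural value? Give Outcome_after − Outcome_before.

The intervention breaks the incoming arrows to Marker: Marker = max(Enzyme, Gene) + 6 no longer applies, and Marker = -1.
Toxicity = 1 if Gene >= 4 else 7  [with Gene=4]  = 1
Clearance = -Gene + 2*Marker + 3  [with Gene=4, Marker=-1]  = -3
Outcome = max(Toxicity, Clearance) - 1  [with Toxicity=1, Clearance=-3]  = 0
Without intervention: Marker = max(Enzyme, Gene) + 6  [with Enzyme=6, Gene=4]  = 12; Toxicity = 1 if Gene >= 4 else 7  [with Gene=4]  = 1; Clearance = -Gene + 2*Marker + 3  [with Gene=4, Marker=12]  = 23; Outcome = max(Toxicity, Clearance) - 1  [with Toxicity=1, Clearance=23]  = 22.
Change = 0 − 22 = -22.

-22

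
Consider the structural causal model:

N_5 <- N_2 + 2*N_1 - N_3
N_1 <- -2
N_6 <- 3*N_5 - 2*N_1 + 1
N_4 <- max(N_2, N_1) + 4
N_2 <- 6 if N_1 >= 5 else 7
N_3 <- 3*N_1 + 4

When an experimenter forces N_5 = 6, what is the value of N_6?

The intervention breaks the incoming arrows to N_5: N_5 <- N_2 + 2*N_1 - N_3 no longer applies, and N_5 = 6.
N_6 = 3*N_5 - 2*N_1 + 1  [with N_5=6, N_1=-2]  = 23

23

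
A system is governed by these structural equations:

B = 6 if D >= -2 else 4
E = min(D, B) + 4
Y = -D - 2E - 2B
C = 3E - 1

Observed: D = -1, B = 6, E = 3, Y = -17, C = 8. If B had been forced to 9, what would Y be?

Under do(B=9), the mechanism B = 6 if D >= -2 else 4 is discarded; B is fixed at 9.
E = min(D, B) + 4  [with D=-1, B=9]  = 3
Y = -D - 2E - 2B  [with D=-1, E=3, B=9]  = -23

-23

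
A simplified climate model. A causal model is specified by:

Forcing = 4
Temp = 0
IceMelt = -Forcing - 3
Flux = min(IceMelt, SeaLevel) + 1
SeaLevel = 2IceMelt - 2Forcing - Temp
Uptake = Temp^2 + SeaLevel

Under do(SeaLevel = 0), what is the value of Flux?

-6

Intervening sets SeaLevel = 0 and removes its equation (SeaLevel = 2IceMelt - 2Forcing - Temp).
IceMelt = -Forcing - 3  [with Forcing=4]  = -7
Flux = min(IceMelt, SeaLevel) + 1  [with IceMelt=-7, SeaLevel=0]  = -6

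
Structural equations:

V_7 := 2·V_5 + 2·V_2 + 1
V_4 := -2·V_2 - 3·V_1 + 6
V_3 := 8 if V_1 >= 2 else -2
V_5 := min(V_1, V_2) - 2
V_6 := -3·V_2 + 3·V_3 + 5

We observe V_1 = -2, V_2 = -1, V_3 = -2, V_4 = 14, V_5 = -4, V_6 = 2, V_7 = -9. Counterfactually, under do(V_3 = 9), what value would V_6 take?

The intervention breaks the incoming arrows to V_3: V_3 := 8 if V_1 >= 2 else -2 no longer applies, and V_3 = 9.
V_6 = -3·V_2 + 3·V_3 + 5  [with V_2=-1, V_3=9]  = 35

35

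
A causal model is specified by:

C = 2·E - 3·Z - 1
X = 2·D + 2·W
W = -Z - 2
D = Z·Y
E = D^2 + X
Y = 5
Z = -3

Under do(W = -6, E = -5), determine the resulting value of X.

-42

The joint intervention fixes W = -6, E = -5, removing each variable's own equation.
D = Z·Y  [with Z=-3, Y=5]  = -15
X = 2·D + 2·W  [with D=-15, W=-6]  = -42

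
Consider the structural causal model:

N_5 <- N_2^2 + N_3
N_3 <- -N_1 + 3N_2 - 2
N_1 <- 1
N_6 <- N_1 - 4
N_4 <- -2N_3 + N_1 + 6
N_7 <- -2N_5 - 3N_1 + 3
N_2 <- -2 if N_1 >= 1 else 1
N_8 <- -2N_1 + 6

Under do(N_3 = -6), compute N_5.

-2

do(N_3=-6) replaces the equation N_3 <- -N_1 + 3N_2 - 2 with the constant N_3 = -6.
N_2 = -2 if N_1 >= 1 else 1  [with N_1=1]  = -2
N_5 = N_2^2 + N_3  [with N_2=-2, N_3=-6]  = -2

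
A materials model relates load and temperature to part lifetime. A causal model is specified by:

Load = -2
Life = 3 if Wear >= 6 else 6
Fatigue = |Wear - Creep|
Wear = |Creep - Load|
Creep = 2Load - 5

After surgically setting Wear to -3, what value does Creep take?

Under do(Wear=-3), the mechanism Wear = |Creep - Load| is discarded; Wear is fixed at -3.
Since Creep is not a descendant of the intervened variable, it is unaffected.
Creep = 2Load - 5  [with Load=-2]  = -9

-9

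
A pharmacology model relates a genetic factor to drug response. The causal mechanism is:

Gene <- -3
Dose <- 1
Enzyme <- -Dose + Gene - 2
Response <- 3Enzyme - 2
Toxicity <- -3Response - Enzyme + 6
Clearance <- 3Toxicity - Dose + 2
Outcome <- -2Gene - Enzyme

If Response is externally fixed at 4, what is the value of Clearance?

1

Under do(Response=4), the mechanism Response <- 3Enzyme - 2 is discarded; Response is fixed at 4.
Enzyme = -Dose + Gene - 2  [with Dose=1, Gene=-3]  = -6
Toxicity = -3Response - Enzyme + 6  [with Response=4, Enzyme=-6]  = 0
Clearance = 3Toxicity - Dose + 2  [with Toxicity=0, Dose=1]  = 1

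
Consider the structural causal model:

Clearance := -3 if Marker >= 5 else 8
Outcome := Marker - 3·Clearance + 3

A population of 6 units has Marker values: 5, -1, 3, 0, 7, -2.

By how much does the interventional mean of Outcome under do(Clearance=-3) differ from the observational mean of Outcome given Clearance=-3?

-4

do(Clearance=-3) breaks Clearance's dependence on Marker. With Clearance=-3 fixed, Outcome across the units is 17, 11, 15, 12, 19, 10, mean 14.
E[Outcome|Clearance=-3] averages over only the 2 units with Clearance=-3 (Marker = 5, 7): Outcome = 17, 19, mean 18.
Difference = 14 − 18 = -4.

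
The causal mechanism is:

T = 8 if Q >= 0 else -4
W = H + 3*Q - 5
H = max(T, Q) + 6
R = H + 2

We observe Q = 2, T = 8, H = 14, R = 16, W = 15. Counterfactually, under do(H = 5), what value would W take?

do(H=5) replaces the equation H = max(T, Q) + 6 with the constant H = 5.
W = H + 3*Q - 5  [with H=5, Q=2]  = 6

6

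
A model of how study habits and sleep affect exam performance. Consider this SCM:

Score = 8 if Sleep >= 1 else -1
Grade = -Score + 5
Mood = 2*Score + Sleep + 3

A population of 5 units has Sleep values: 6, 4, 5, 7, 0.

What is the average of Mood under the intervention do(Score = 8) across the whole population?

23.4

do(Score=8) breaks Score's dependence on Sleep. With Score=8 fixed, Mood across the units is 25, 23, 24, 26, 19, mean 23.4.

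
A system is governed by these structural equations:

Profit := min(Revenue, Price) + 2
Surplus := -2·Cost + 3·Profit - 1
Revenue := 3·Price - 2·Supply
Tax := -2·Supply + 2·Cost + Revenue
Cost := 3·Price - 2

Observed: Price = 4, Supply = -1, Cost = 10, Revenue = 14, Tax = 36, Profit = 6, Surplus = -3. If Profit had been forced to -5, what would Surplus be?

-36

Intervening sets Profit = -5 and removes its equation (Profit := min(Revenue, Price) + 2).
Cost = 3·Price - 2  [with Price=4]  = 10
Surplus = -2·Cost + 3·Profit - 1  [with Cost=10, Profit=-5]  = -36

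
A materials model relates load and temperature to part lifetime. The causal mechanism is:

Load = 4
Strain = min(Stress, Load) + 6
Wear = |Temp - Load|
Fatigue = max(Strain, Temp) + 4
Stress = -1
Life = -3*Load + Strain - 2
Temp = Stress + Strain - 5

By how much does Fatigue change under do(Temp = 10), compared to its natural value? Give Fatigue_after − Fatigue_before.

Under do(Temp=10), the mechanism Temp = Stress + Strain - 5 is discarded; Temp is fixed at 10.
Strain = min(Stress, Load) + 6  [with Stress=-1, Load=4]  = 5
Fatigue = max(Strain, Temp) + 4  [with Strain=5, Temp=10]  = 14
Without intervention: Strain = min(Stress, Load) + 6  [with Stress=-1, Load=4]  = 5; Temp = Stress + Strain - 5  [with Stress=-1, Strain=5]  = -1; Fatigue = max(Strain, Temp) + 4  [with Strain=5, Temp=-1]  = 9.
Change = 14 − 9 = 5.

5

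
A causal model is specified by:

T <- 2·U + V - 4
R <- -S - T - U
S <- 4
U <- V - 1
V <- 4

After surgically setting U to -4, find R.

do(U=-4) replaces the equation U <- V - 1 with the constant U = -4.
T = 2·U + V - 4  [with U=-4, V=4]  = -8
R = -S - T - U  [with S=4, T=-8, U=-4]  = 8

8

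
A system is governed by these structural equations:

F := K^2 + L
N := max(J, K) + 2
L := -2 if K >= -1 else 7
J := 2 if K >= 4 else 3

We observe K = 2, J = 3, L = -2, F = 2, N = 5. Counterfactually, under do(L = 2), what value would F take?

The intervention breaks the incoming arrows to L: L := -2 if K >= -1 else 7 no longer applies, and L = 2.
F = K^2 + L  [with K=2, L=2]  = 6

6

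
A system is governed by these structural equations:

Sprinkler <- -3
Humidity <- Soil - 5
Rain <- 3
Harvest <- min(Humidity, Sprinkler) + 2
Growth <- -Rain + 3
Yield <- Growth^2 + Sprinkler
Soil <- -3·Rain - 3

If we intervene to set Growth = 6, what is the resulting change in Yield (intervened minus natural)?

36

Under do(Growth=6), the mechanism Growth <- -Rain + 3 is discarded; Growth is fixed at 6.
Yield = Growth^2 + Sprinkler  [with Growth=6, Sprinkler=-3]  = 33
Without intervention: Growth = -Rain + 3  [with Rain=3]  = 0; Yield = Growth^2 + Sprinkler  [with Growth=0, Sprinkler=-3]  = -3.
Change = 33 − (-3) = 36.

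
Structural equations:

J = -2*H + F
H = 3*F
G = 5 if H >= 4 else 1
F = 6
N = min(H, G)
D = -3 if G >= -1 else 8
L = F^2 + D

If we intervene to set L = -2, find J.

Intervening sets L = -2 and removes its equation (L = F^2 + D).
Since J is not a descendant of the intervened variable, it is unaffected.
H = 3*F  [with F=6]  = 18
J = -2*H + F  [with H=18, F=6]  = -30

-30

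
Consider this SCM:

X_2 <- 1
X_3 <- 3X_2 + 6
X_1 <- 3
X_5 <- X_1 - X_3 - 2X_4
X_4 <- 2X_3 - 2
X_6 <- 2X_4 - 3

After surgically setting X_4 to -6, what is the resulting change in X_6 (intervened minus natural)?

Under do(X_4=-6), the mechanism X_4 <- 2X_3 - 2 is discarded; X_4 is fixed at -6.
X_6 = 2X_4 - 3  [with X_4=-6]  = -15
Without intervention: X_3 = 3X_2 + 6  [with X_2=1]  = 9; X_4 = 2X_3 - 2  [with X_3=9]  = 16; X_6 = 2X_4 - 3  [with X_4=16]  = 29.
Change = -15 − 29 = -44.

-44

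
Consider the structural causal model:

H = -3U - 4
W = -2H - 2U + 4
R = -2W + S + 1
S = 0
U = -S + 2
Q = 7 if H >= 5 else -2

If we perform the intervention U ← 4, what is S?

0

Under do(U=4), the mechanism U = -S + 2 is discarded; U is fixed at 4.
S is not downstream of the intervention, so its value is determined by the original equations.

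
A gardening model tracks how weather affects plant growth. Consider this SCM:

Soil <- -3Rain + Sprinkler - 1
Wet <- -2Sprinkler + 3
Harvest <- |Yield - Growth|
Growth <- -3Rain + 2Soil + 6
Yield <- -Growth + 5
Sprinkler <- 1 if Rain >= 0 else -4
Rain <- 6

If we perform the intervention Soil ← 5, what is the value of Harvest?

9

The intervention breaks the incoming arrows to Soil: Soil <- -3Rain + Sprinkler - 1 no longer applies, and Soil = 5.
Growth = -3Rain + 2Soil + 6  [with Rain=6, Soil=5]  = -2
Yield = -Growth + 5  [with Growth=-2]  = 7
Harvest = |Yield - Growth|  [with Yield=7, Growth=-2]  = 9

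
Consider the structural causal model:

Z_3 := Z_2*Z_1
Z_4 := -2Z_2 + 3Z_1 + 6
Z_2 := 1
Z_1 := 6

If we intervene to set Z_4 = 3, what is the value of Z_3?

6

Under do(Z_4=3), the mechanism Z_4 := -2Z_2 + 3Z_1 + 6 is discarded; Z_4 is fixed at 3.
Since Z_3 is not a descendant of the intervened variable, it is unaffected.
Z_3 = Z_2*Z_1  [with Z_2=1, Z_1=6]  = 6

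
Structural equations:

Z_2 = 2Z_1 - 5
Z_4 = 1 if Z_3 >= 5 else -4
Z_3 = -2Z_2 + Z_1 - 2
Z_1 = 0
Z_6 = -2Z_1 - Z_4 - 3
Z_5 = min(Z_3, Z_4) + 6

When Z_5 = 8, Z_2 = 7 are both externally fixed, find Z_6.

1

The joint intervention fixes Z_5 = 8, Z_2 = 7, removing each variable's own equation.
Z_3 = -2Z_2 + Z_1 - 2  [with Z_2=7, Z_1=0]  = -16
Z_4 = 1 if Z_3 >= 5 else -4  [with Z_3=-16]  = -4
Z_6 = -2Z_1 - Z_4 - 3  [with Z_1=0, Z_4=-4]  = 1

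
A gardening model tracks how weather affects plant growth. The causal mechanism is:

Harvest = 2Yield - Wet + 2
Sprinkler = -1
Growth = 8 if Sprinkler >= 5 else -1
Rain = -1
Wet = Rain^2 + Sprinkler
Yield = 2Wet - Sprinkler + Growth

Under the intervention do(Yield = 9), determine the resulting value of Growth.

The intervention breaks the incoming arrows to Yield: Yield = 2Wet - Sprinkler + Growth no longer applies, and Yield = 9.
Since Growth is not a descendant of the intervened variable, it is unaffected.
Growth = 8 if Sprinkler >= 5 else -1  [with Sprinkler=-1]  = -1

-1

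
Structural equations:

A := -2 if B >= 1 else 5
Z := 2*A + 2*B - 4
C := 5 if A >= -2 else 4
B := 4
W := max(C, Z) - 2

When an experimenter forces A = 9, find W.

do(A=9) replaces the equation A := -2 if B >= 1 else 5 with the constant A = 9.
Z = 2*A + 2*B - 4  [with A=9, B=4]  = 22
C = 5 if A >= -2 else 4  [with A=9]  = 5
W = max(C, Z) - 2  [with C=5, Z=22]  = 20

20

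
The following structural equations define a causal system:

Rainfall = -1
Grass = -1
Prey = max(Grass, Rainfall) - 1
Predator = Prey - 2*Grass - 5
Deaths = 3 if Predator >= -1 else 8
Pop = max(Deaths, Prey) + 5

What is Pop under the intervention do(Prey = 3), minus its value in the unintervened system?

-5

The intervention breaks the incoming arrows to Prey: Prey = max(Grass, Rainfall) - 1 no longer applies, and Prey = 3.
Predator = Prey - 2*Grass - 5  [with Prey=3, Grass=-1]  = 0
Deaths = 3 if Predator >= -1 else 8  [with Predator=0]  = 3
Pop = max(Deaths, Prey) + 5  [with Deaths=3, Prey=3]  = 8
Without intervention: Prey = max(Grass, Rainfall) - 1  [with Grass=-1, Rainfall=-1]  = -2; Predator = Prey - 2*Grass - 5  [with Prey=-2, Grass=-1]  = -5; Deaths = 3 if Predator >= -1 else 8  [with Predator=-5]  = 8; Pop = max(Deaths, Prey) + 5  [with Deaths=8, Prey=-2]  = 13.
Change = 8 − 13 = -5.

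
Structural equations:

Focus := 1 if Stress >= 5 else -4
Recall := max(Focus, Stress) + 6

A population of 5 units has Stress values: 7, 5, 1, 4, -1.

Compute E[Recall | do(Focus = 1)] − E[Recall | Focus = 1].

The intervention sets Focus=1 in all 5 units regardless of Stress. Recomputing Recall per unit gives 13, 11, 7, 10, 7; average 9.6.
Observing Focus=1 restricts to units where Focus's equation naturally yields 1: Stress ∈ {7, 5}. In that subpopulation Recall = 13, 11, mean 12.
Difference = 9.6 − 12 = -2.4.

-2.4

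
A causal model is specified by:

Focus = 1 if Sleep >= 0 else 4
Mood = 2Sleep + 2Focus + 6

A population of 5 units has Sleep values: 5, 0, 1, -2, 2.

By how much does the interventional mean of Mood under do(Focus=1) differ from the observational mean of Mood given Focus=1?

-1.6

Every unit gets Focus=1 under the intervention. Mood values become 18, 8, 10, 4, 12; E[Mood|do(Focus=1)] = 10.4.
Conditioning on Focus=1 selects the 4 unit(s) with Sleep ∈ {5, 0, 1, 2}. Their Mood values: 18, 8, 10, 12. Mean = 12.
Difference = 10.4 − 12 = -1.6.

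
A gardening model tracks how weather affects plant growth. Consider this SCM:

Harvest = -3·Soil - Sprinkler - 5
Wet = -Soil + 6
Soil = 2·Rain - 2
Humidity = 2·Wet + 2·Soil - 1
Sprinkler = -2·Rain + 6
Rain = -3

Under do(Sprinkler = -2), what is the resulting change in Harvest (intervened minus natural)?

14

Under do(Sprinkler=-2), the mechanism Sprinkler = -2·Rain + 6 is discarded; Sprinkler is fixed at -2.
Soil = 2·Rain - 2  [with Rain=-3]  = -8
Harvest = -3·Soil - Sprinkler - 5  [with Soil=-8, Sprinkler=-2]  = 21
Without intervention: Sprinkler = -2·Rain + 6  [with Rain=-3]  = 12; Soil = 2·Rain - 2  [with Rain=-3]  = -8; Harvest = -3·Soil - Sprinkler - 5  [with Soil=-8, Sprinkler=12]  = 7.
Change = 21 − 7 = 14.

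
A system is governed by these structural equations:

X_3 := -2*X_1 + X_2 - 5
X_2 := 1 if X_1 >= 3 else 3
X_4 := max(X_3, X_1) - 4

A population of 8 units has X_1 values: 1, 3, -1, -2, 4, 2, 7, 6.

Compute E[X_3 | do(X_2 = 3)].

-7

Under do(X_2=3), X_2's equation is replaced by X_2=3 for every unit. Per-unit X_3: -4, -8, 0, 2, -10, -6, -16, -14. Mean = -7.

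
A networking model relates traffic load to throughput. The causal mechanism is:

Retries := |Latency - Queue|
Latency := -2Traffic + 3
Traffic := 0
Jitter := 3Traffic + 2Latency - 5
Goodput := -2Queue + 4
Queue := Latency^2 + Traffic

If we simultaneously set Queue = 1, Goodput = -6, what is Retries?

2

Setting Queue = 1, Goodput = -6 by intervention discards those variables' equations.
Latency = -2Traffic + 3  [with Traffic=0]  = 3
Retries = |Latency - Queue|  [with Latency=3, Queue=1]  = 2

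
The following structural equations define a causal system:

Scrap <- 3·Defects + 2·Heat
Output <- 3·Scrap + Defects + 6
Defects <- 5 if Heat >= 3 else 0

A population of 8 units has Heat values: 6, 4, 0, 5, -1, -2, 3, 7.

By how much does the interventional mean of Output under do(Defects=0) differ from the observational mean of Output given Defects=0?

do(Defects=0) breaks Defects's dependence on Heat. With Defects=0 fixed, Output across the units is 42, 30, 6, 36, 0, -6, 24, 48, mean 22.5.
E[Output|Defects=0] averages over only the 3 units with Defects=0 (Heat = 0, -1, -2): Output = 6, 0, -6, mean 0.
Difference = 22.5 − 0 = 22.5.

22.5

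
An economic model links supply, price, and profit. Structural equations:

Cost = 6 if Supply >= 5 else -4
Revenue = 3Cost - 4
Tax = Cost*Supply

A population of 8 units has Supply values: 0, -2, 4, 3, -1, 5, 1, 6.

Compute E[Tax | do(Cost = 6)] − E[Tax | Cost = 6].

-21

do(Cost=6) breaks Cost's dependence on Supply. With Cost=6 fixed, Tax across the units is 0, -12, 24, 18, -6, 30, 6, 36, mean 12.
Conditioning on Cost=6 selects the 2 unit(s) with Supply ∈ {5, 6}. Their Tax values: 30, 36. Mean = 33.
Difference = 12 − 33 = -21.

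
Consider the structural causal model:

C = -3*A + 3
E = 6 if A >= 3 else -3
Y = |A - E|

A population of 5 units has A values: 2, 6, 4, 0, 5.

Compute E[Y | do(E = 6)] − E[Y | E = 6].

Every unit gets E=6 under the intervention. Y values become 4, 0, 2, 6, 1; E[Y|do(E=6)] = 2.6.
E[Y|E=6] averages over only the 3 units with E=6 (A = 6, 4, 5): Y = 0, 2, 1, mean 1.
Difference = 2.6 − 1 = 1.6.

1.6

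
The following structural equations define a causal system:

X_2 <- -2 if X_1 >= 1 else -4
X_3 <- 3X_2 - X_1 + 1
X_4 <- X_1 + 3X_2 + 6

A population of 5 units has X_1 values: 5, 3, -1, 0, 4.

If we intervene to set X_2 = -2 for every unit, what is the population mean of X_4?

The intervention sets X_2=-2 in all 5 units regardless of X_1. Recomputing X_4 per unit gives 5, 3, -1, 0, 4; average 2.2.

2.2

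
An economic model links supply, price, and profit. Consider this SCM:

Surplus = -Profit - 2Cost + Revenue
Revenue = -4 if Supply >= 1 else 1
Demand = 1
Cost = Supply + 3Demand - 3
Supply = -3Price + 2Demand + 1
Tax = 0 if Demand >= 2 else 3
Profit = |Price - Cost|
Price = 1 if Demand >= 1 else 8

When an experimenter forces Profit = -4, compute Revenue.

1

The intervention breaks the incoming arrows to Profit: Profit = |Price - Cost| no longer applies, and Profit = -4.
Revenue is not downstream of the intervention, so its value is determined by the original equations.
Price = 1 if Demand >= 1 else 8  [with Demand=1]  = 1
Supply = -3Price + 2Demand + 1  [with Price=1, Demand=1]  = 0
Revenue = -4 if Supply >= 1 else 1  [with Supply=0]  = 1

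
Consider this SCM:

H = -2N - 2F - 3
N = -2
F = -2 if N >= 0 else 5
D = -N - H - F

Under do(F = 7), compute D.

Under do(F=7), the mechanism F = -2 if N >= 0 else 5 is discarded; F is fixed at 7.
H = -2N - 2F - 3  [with N=-2, F=7]  = -13
D = -N - H - F  [with N=-2, H=-13, F=7]  = 8

8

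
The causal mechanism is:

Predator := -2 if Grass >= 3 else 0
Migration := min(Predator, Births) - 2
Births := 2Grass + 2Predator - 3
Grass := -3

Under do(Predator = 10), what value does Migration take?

8

Under do(Predator=10), the mechanism Predator := -2 if Grass >= 3 else 0 is discarded; Predator is fixed at 10.
Births = 2Grass + 2Predator - 3  [with Grass=-3, Predator=10]  = 11
Migration = min(Predator, Births) - 2  [with Predator=10, Births=11]  = 8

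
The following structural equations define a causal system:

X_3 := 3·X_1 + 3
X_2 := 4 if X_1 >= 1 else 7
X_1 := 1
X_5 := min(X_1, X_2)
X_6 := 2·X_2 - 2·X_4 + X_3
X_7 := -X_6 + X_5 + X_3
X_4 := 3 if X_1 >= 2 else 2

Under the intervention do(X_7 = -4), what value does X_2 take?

Under do(X_7=-4), the mechanism X_7 := -X_6 + X_5 + X_3 is discarded; X_7 is fixed at -4.
X_2 is not downstream of the intervention, so its value is determined by the original equations.
X_2 = 4 if X_1 >= 1 else 7  [with X_1=1]  = 4

4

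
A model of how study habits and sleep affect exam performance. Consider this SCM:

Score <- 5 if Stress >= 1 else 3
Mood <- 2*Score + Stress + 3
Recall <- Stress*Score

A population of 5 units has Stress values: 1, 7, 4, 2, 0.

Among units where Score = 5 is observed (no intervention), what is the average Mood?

16.5

Conditioning on Score=5 selects the 4 unit(s) with Stress ∈ {1, 7, 4, 2}. Their Mood values: 14, 20, 17, 15. Mean = 16.5.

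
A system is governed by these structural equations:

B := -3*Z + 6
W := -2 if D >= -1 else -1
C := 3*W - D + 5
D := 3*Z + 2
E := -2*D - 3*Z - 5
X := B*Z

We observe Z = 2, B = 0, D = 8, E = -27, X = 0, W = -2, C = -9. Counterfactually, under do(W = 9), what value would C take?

Intervening sets W = 9 and removes its equation (W := -2 if D >= -1 else -1).
D = 3*Z + 2  [with Z=2]  = 8
C = 3*W - D + 5  [with W=9, D=8]  = 24

24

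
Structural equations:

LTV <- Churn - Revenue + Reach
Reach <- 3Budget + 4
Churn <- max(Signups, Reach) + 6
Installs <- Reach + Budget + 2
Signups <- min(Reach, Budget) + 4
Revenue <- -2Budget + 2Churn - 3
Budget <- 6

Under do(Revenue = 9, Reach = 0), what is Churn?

The joint intervention fixes Revenue = 9, Reach = 0, removing each variable's own equation.
Signups = min(Reach, Budget) + 4  [with Reach=0, Budget=6]  = 4
Churn = max(Signups, Reach) + 6  [with Signups=4, Reach=0]  = 10

10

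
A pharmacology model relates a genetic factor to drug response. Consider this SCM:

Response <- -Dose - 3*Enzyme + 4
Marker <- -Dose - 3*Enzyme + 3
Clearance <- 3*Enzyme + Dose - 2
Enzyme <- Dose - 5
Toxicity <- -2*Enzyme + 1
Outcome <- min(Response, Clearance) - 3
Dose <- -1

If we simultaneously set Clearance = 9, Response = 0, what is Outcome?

Under do(Clearance = 9, Response = 0), each intervened variable's structural equation is replaced by its fixed value.
Outcome = min(Response, Clearance) - 3  [with Response=0, Clearance=9]  = -3

-3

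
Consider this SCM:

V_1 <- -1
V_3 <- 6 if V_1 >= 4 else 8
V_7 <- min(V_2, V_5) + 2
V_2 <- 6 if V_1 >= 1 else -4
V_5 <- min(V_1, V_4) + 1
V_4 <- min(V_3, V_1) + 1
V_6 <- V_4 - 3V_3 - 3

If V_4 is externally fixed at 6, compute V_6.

-21

Under do(V_4=6), the mechanism V_4 <- min(V_3, V_1) + 1 is discarded; V_4 is fixed at 6.
V_3 = 6 if V_1 >= 4 else 8  [with V_1=-1]  = 8
V_6 = V_4 - 3V_3 - 3  [with V_4=6, V_3=8]  = -21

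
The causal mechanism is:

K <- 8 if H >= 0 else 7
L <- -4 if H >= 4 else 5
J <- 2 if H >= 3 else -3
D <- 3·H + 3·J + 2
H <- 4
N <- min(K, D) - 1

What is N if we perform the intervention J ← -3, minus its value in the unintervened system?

do(J=-3) replaces the equation J <- 2 if H >= 3 else -3 with the constant J = -3.
D = 3·H + 3·J + 2  [with H=4, J=-3]  = 5
K = 8 if H >= 0 else 7  [with H=4]  = 8
N = min(K, D) - 1  [with K=8, D=5]  = 4
Without intervention: J = 2 if H >= 3 else -3  [with H=4]  = 2; D = 3·H + 3·J + 2  [with H=4, J=2]  = 20; K = 8 if H >= 0 else 7  [with H=4]  = 8; N = min(K, D) - 1  [with K=8, D=20]  = 7.
Change = 4 − 7 = -3.

-3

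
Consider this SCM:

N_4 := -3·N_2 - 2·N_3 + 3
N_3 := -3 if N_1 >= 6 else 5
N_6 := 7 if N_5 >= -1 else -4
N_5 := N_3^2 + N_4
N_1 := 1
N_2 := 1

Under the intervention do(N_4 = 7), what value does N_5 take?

32

Intervening sets N_4 = 7 and removes its equation (N_4 := -3·N_2 - 2·N_3 + 3).
N_3 = -3 if N_1 >= 6 else 5  [with N_1=1]  = 5
N_5 = N_3^2 + N_4  [with N_3=5, N_4=7]  = 32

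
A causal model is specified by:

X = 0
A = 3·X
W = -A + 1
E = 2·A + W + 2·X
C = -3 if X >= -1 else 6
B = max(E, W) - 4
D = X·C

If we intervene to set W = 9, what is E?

9

The intervention breaks the incoming arrows to W: W = -A + 1 no longer applies, and W = 9.
A = 3·X  [with X=0]  = 0
E = 2·A + W + 2·X  [with A=0, W=9, X=0]  = 9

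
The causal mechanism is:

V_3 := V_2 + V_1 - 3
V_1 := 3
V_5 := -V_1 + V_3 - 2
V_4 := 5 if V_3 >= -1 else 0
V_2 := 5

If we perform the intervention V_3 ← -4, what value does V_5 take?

-9

do(V_3=-4) replaces the equation V_3 := V_2 + V_1 - 3 with the constant V_3 = -4.
V_5 = -V_1 + V_3 - 2  [with V_1=3, V_3=-4]  = -9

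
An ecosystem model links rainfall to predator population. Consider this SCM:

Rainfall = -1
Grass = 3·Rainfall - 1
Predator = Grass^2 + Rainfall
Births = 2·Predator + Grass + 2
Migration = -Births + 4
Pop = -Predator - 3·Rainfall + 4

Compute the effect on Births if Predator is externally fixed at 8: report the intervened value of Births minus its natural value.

The intervention breaks the incoming arrows to Predator: Predator = Grass^2 + Rainfall no longer applies, and Predator = 8.
Grass = 3·Rainfall - 1  [with Rainfall=-1]  = -4
Births = 2·Predator + Grass + 2  [with Predator=8, Grass=-4]  = 14
Without intervention: Grass = 3·Rainfall - 1  [with Rainfall=-1]  = -4; Predator = Grass^2 + Rainfall  [with Grass=-4, Rainfall=-1]  = 15; Births = 2·Predator + Grass + 2  [with Predator=15, Grass=-4]  = 28.
Change = 14 − 28 = -14.

-14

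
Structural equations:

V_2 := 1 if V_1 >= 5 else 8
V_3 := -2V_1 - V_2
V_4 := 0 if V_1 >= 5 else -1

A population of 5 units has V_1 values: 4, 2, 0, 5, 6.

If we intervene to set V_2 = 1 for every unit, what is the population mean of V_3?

Under do(V_2=1), V_2's equation is replaced by V_2=1 for every unit. Per-unit V_3: -9, -5, -1, -11, -13. Mean = -7.8.

-7.8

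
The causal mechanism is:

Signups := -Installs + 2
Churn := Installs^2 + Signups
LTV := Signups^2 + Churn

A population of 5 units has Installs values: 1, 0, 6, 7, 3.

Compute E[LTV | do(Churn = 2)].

do(Churn=2) breaks Churn's dependence on Installs. With Churn=2 fixed, LTV across the units is 3, 6, 18, 27, 3, mean 11.4.

11.4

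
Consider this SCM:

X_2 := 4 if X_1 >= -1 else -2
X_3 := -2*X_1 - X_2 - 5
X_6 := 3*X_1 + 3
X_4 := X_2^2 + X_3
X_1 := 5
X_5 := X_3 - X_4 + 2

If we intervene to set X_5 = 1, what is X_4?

The intervention breaks the incoming arrows to X_5: X_5 := X_3 - X_4 + 2 no longer applies, and X_5 = 1.
Since X_4 is not a descendant of the intervened variable, it is unaffected.
X_2 = 4 if X_1 >= -1 else -2  [with X_1=5]  = 4
X_3 = -2*X_1 - X_2 - 5  [with X_1=5, X_2=4]  = -19
X_4 = X_2^2 + X_3  [with X_2=4, X_3=-19]  = -3

-3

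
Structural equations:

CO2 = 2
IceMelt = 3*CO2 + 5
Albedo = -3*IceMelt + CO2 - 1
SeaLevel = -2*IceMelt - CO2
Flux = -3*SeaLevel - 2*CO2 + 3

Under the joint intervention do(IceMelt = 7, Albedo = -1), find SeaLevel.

-16

Setting IceMelt = 7, Albedo = -1 by intervention discards those variables' equations.
SeaLevel = -2*IceMelt - CO2  [with IceMelt=7, CO2=2]  = -16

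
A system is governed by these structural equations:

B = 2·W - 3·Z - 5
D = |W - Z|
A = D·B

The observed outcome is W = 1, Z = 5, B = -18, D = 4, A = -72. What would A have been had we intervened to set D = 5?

Intervening sets D = 5 and removes its equation (D = |W - Z|).
B = 2·W - 3·Z - 5  [with W=1, Z=5]  = -18
A = D·B  [with D=5, B=-18]  = -90

-90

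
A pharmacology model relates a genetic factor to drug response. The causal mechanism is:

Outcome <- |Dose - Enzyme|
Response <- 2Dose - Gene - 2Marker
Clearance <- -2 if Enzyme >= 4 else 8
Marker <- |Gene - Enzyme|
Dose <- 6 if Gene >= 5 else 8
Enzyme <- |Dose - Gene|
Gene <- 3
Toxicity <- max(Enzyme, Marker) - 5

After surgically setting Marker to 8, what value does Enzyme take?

5

Under do(Marker=8), the mechanism Marker <- |Gene - Enzyme| is discarded; Marker is fixed at 8.
Since Enzyme is not a descendant of the intervened variable, it is unaffected.
Dose = 6 if Gene >= 5 else 8  [with Gene=3]  = 8
Enzyme = |Dose - Gene|  [with Dose=8, Gene=3]  = 5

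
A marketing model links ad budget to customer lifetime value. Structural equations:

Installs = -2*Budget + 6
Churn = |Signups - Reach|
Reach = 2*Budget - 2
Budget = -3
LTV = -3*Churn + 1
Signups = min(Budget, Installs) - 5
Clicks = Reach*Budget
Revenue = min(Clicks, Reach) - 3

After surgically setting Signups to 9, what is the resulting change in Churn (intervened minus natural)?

17

The intervention breaks the incoming arrows to Signups: Signups = min(Budget, Installs) - 5 no longer applies, and Signups = 9.
Reach = 2*Budget - 2  [with Budget=-3]  = -8
Churn = |Signups - Reach|  [with Signups=9, Reach=-8]  = 17
Without intervention: Reach = 2*Budget - 2  [with Budget=-3]  = -8; Installs = -2*Budget + 6  [with Budget=-3]  = 12; Signups = min(Budget, Installs) - 5  [with Budget=-3, Installs=12]  = -8; Churn = |Signups - Reach|  [with Signups=-8, Reach=-8]  = 0.
Change = 17 − 0 = 17.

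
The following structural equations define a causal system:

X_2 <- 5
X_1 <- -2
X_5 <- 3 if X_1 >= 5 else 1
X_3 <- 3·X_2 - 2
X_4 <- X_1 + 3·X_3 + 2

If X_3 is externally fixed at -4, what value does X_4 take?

-12

The intervention breaks the incoming arrows to X_3: X_3 <- 3·X_2 - 2 no longer applies, and X_3 = -4.
X_4 = X_1 + 3·X_3 + 2  [with X_1=-2, X_3=-4]  = -12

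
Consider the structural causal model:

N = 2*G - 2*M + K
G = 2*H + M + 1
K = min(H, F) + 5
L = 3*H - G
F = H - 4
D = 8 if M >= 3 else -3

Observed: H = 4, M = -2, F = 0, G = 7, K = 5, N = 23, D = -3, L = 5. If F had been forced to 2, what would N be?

The intervention breaks the incoming arrows to F: F = H - 4 no longer applies, and F = 2.
G = 2*H + M + 1  [with H=4, M=-2]  = 7
K = min(H, F) + 5  [with H=4, F=2]  = 7
N = 2*G - 2*M + K  [with G=7, M=-2, K=7]  = 25

25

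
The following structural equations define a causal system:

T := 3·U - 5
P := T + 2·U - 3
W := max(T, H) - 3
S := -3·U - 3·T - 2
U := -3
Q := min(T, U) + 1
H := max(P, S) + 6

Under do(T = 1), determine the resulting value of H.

Under do(T=1), the mechanism T := 3·U - 5 is discarded; T is fixed at 1.
P = T + 2·U - 3  [with T=1, U=-3]  = -8
S = -3·U - 3·T - 2  [with U=-3, T=1]  = 4
H = max(P, S) + 6  [with P=-8, S=4]  = 10

10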